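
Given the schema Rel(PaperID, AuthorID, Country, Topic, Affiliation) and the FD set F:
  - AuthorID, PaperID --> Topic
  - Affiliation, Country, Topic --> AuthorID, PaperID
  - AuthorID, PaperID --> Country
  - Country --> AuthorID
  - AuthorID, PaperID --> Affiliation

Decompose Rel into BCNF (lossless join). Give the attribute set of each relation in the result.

Candidate keys of the original relation: {Affiliation, Country, Topic}, {AuthorID, PaperID}, {Country, PaperID}.
{Affiliation, AuthorID, Country, PaperID, Topic}: {Country} determines {AuthorID, Country} here but is not a superkey — split on Country --> AuthorID, giving {AuthorID, Country} and {Affiliation, Country, PaperID, Topic}.
{AuthorID, Country}: every determinant is a superkey — BCNF.
{Affiliation, Country, PaperID, Topic}: every determinant is a superkey — BCNF.

{Affiliation, Country, PaperID, Topic}; {AuthorID, Country}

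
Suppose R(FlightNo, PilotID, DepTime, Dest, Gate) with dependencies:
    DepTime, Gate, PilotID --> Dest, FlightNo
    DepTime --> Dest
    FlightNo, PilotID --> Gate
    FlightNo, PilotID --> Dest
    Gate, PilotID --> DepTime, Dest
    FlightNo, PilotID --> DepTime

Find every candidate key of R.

No FD produces {PilotID}, so it must be in every candidate key.
{FlightNo, PilotID}⁺ = {DepTime, Dest, FlightNo, Gate, PilotID} — all of the relation — so {FlightNo, PilotID} is a candidate key.
{Gate, PilotID}⁺ = {DepTime, Dest, FlightNo, Gate, PilotID} — all of the relation — so {Gate, PilotID} is a candidate key.
No proper subset of any of these is a key, and no other minimal superkey exists.

{FlightNo, PilotID}, {Gate, PilotID}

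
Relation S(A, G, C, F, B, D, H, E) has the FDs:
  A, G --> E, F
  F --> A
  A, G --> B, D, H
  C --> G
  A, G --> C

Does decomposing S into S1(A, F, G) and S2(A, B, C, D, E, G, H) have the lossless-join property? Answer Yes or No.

Common attributes: {A, G}; their closure is {A, B, C, D, E, F, G, H}.
This includes all of S1, so the common attributes are a superkey of S1 — the join is lossless.

Yes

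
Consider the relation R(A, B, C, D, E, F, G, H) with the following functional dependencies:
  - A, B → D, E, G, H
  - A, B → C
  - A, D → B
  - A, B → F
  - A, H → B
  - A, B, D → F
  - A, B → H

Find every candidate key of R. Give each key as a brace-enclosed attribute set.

No FD produces {A}, so it must be in every candidate key.
{A, B} is a candidate key since {A, B}⁺ = {A, B, C, D, E, F, G, H} covers every attribute.
{A, D} is a candidate key since {A, D}⁺ = {A, B, C, D, E, F, G, H} covers every attribute.
{A, H} is a candidate key since {A, H}⁺ = {A, B, C, D, E, F, G, H} covers every attribute.
No proper subset of any of these is a key, and no other minimal superkey exists.

{A, B}, {A, D}, {A, H}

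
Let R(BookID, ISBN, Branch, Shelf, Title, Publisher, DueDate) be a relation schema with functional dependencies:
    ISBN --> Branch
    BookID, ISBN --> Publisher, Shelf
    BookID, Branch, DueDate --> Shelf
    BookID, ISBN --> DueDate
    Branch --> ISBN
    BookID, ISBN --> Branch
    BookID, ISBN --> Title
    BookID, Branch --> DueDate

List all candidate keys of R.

No FD produces {BookID}, so it must be in every candidate key.
{BookID, Branch} is a candidate key since {BookID, Branch}⁺ = {BookID, Branch, DueDate, ISBN, Publisher, Shelf, Title} covers every attribute.
{BookID, ISBN} is a candidate key since {BookID, ISBN}⁺ = {BookID, Branch, DueDate, ISBN, Publisher, Shelf, Title} covers every attribute.
These are minimal and exhaustive — every other superkey contains one of them.

{BookID, Branch}, {BookID, ISBN}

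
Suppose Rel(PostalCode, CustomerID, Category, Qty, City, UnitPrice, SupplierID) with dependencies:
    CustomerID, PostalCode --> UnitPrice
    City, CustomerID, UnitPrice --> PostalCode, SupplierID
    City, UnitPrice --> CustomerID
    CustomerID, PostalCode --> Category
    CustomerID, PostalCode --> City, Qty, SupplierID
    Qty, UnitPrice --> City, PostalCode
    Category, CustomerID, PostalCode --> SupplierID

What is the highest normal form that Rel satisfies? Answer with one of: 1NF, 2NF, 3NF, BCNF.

Candidate keys: {City, UnitPrice}, {CustomerID, PostalCode}, {Qty, UnitPrice}. Prime attributes: {City, CustomerID, PostalCode, Qty, UnitPrice}.
Every FD has a superkey on the left, so the relation is in BCNF.

BCNF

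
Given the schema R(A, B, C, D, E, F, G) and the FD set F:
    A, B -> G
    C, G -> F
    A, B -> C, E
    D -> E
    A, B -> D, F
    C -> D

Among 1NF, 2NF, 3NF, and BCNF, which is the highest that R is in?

2NF

Candidate key: {A, B}. Prime attributes: {A, B}.
For C, G -> F we have {C, G}⁺ = {C, D, E, F, G}; {C, G} is not a superkey, so BCNF fails.
C, G -> F determines the non-prime attribute {F} from a non-superkey — 3NF is violated.
No non-prime attribute depends on a proper subset of any candidate key, so 2NF holds.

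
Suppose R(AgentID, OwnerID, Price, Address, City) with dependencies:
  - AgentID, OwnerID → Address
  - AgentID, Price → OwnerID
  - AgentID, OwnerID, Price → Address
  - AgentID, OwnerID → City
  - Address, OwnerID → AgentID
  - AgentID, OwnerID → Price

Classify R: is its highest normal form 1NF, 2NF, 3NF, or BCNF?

BCNF

Candidate keys: {Address, OwnerID}, {AgentID, OwnerID}, {AgentID, Price}. Prime attributes: {Address, AgentID, OwnerID, Price}.
Each dependency's left side is a superkey — BCNF holds.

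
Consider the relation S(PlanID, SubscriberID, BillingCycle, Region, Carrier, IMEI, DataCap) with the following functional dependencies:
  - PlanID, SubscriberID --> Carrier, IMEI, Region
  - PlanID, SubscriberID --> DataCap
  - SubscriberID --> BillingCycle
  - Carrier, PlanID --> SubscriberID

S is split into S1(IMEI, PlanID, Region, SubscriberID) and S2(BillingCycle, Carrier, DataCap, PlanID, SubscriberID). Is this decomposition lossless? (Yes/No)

Yes

The shared attributes are {PlanID, SubscriberID} and {PlanID, SubscriberID}⁺ = {BillingCycle, Carrier, DataCap, IMEI, PlanID, Region, SubscriberID}.
S1 is contained in that closure, so S1 ∩ S2 --> S1 holds and the join is lossless.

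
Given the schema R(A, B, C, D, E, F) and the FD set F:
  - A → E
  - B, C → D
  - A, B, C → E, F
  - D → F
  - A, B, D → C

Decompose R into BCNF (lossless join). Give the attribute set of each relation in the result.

Candidate keys of the original relation: {A, B, C}, {A, B, D}.
{A, B, C, D, E, F}: {A} determines {A, E} here but is not a superkey — split on A → E, giving {A, E} and {A, B, C, D, F}.
{A, E} is in BCNF.
{A, B, C, D, F}: {B, C} determines {B, C, D, F} here but is not a superkey — split on B, C → D, F, giving {B, C, D, F} and {A, B, C}.
{B, C, D, F}: {D} determines {D, F} here but is not a superkey — split on D → F, giving {D, F} and {B, C, D}.
{D, F} is in BCNF.
{B, C, D} is in BCNF.
{A, B, C} is in BCNF.

{A, B, C}; {A, E}; {B, C, D}; {D, F}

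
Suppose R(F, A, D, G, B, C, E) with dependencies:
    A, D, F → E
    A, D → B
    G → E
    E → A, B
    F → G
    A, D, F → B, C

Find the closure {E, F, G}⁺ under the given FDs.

{A, B, E, F, G}

Start with {E, F, G}.
E → A, B applies; add {A, B} → now {A, B, E, F, G}.
No further FD applies.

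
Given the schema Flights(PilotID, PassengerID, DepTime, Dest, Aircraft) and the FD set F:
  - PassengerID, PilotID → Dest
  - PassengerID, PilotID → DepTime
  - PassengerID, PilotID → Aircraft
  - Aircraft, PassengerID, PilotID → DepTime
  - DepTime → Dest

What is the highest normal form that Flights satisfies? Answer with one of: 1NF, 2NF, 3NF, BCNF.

2NF

Candidate key: {PassengerID, PilotID}. Prime attributes: {PassengerID, PilotID}.
For DepTime → Dest we have {DepTime}⁺ = {DepTime, Dest}; {DepTime} is not a superkey, so BCNF fails.
DepTime → Dest determines the non-prime attribute {Dest} from a non-superkey — 3NF is violated.
No non-prime attribute depends on a proper subset of any candidate key, so 2NF holds.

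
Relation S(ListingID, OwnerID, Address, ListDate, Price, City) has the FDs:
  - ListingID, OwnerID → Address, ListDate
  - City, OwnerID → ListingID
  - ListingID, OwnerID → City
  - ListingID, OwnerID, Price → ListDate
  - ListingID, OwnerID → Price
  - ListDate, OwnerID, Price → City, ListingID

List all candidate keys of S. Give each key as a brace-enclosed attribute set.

{City, OwnerID}, {ListDate, OwnerID, Price}, {ListingID, OwnerID}

No FD produces {OwnerID}, so it must be in every candidate key.
{City, OwnerID}⁺ = {Address, City, ListDate, ListingID, OwnerID, Price} — all of the relation — so {City, OwnerID} is a candidate key.
{ListingID, OwnerID}⁺ = {Address, City, ListDate, ListingID, OwnerID, Price} — all of the relation — so {ListingID, OwnerID} is a candidate key.
{ListDate, OwnerID, Price}⁺ = {Address, City, ListDate, ListingID, OwnerID, Price} — all of the relation — so {ListDate, OwnerID, Price} is a candidate key.
Any other superkey properly contains one of these, so there are no further candidate keys.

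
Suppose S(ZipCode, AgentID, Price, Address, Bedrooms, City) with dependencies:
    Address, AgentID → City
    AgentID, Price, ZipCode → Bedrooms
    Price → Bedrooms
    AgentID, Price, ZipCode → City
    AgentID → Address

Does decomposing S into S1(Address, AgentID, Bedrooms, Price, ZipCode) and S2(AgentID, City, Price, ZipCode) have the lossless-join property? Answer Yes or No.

Yes

The shared attributes are {AgentID, Price, ZipCode} and {AgentID, Price, ZipCode}⁺ = {Address, AgentID, Bedrooms, City, Price, ZipCode}.
Since S1 ⊆ {Address, AgentID, Bedrooms, City, Price, ZipCode}, the intersection is a superkey of S1; the decomposition is lossless.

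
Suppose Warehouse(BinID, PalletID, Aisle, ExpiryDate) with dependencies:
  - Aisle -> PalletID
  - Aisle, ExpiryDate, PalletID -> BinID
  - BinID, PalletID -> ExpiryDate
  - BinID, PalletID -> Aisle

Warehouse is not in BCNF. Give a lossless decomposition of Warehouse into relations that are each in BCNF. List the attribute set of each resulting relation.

Candidate keys of the original relation: {Aisle, BinID}, {Aisle, ExpiryDate}, {BinID, PalletID}.
In {Aisle, BinID, ExpiryDate, PalletID}, {Aisle} is not a superkey ({Aisle}⁺ restricted to this set is {Aisle, PalletID}), so split on Aisle -> PalletID into {Aisle, PalletID} and {Aisle, BinID, ExpiryDate}.
{Aisle, PalletID}: every determinant is a superkey — BCNF.
{Aisle, BinID, ExpiryDate}: every determinant is a superkey — BCNF.

{Aisle, BinID, ExpiryDate}; {Aisle, PalletID}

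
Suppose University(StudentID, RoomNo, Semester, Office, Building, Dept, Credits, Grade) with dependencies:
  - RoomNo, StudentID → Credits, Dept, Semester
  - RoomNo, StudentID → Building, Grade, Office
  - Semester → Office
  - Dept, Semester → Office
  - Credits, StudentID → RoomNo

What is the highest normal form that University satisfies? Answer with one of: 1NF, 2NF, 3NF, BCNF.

Candidate keys: {Credits, StudentID}, {RoomNo, StudentID}. Prime attributes: {Credits, RoomNo, StudentID}.
Semester → Office: {Semester}⁺ = {Office, Semester}, which is not all of the attributes, so the left side is not a superkey — BCNF is violated.
Because {Office} is non-prime and the left side of Semester → Office is not a superkey, the relation is not in 3NF.
No non-prime attribute depends on a proper subset of any candidate key, so 2NF holds.

2NF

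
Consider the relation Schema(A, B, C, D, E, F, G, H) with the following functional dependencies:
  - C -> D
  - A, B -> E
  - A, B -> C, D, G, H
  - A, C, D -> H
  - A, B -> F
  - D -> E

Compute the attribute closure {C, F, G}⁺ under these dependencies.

{C, D, E, F, G}

Start with {C, F, G}.
C -> D applies; add {D} → now {C, D, F, G}.
D -> E applies; add {E} → now {C, D, E, F, G}.
No further FD applies.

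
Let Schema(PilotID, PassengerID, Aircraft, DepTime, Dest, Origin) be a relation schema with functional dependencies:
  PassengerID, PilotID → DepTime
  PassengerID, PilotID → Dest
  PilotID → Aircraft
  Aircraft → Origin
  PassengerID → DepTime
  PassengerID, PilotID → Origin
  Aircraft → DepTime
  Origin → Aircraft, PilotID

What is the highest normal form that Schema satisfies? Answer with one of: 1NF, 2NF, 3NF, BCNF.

1NF

Candidate keys: {Aircraft, PassengerID}, {Origin, PassengerID}, {PassengerID, PilotID}. Prime attributes: {Aircraft, Origin, PassengerID, PilotID}.
PilotID → Aircraft breaks BCNF: {PilotID}⁺ = {Aircraft, DepTime, Origin, PilotID}, so {PilotID} is not a superkey.
PassengerID → DepTime has non-prime {DepTime} on the right and a non-superkey on the left, so 3NF fails.
The proper key subset {Aircraft} of {Aircraft, PassengerID} determines non-prime {DepTime}, so the relation is not even in 2NF.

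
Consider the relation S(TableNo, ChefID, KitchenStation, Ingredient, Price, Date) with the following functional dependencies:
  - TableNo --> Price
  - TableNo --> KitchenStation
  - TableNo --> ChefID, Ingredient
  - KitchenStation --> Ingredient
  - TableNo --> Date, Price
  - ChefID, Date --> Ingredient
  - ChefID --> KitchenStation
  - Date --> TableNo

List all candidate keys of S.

{Date} is a candidate key since {Date}⁺ = {ChefID, Date, Ingredient, KitchenStation, Price, TableNo} covers every attribute.
{TableNo} is a candidate key since {TableNo}⁺ = {ChefID, Date, Ingredient, KitchenStation, Price, TableNo} covers every attribute.
Any other superkey properly contains one of these, so there are no further candidate keys.

{Date}, {TableNo}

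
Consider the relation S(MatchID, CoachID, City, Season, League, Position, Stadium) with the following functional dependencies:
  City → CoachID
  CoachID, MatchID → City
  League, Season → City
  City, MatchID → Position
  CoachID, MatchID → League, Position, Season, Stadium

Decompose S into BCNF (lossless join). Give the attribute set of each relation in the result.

{City, CoachID}; {City, League, Season}; {League, MatchID, Position, Season, Stadium}

Candidate keys of the original relation: {City, MatchID}, {CoachID, MatchID}, {League, MatchID, Season}.
{City, CoachID, League, MatchID, Position, Season, Stadium}: {City} determines {City, CoachID} here but is not a superkey — split on City → CoachID, giving {City, CoachID} and {City, League, MatchID, Position, Season, Stadium}.
{City, CoachID} is in BCNF.
{City, League, MatchID, Position, Season, Stadium}: {League, Season} determines {City, League, Season} here but is not a superkey — split on League, Season → City, giving {City, League, Season} and {League, MatchID, Position, Season, Stadium}.
{City, League, Season} is in BCNF.
{League, MatchID, Position, Season, Stadium} is in BCNF.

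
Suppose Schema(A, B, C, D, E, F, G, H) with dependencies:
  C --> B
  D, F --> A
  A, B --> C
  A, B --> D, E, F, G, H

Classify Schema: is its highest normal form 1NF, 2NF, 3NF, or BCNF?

Candidate keys: {A, B}, {A, C}, {B, D, F}, {C, D, F}. Prime attributes: {A, B, C, D, F}.
For C --> B we have {C}⁺ = {B, C}; {C} is not a superkey, so BCNF fails.
Its right-hand attributes {B} are all prime, as are those of every other non-superkey FD — the relation is in 3NF.

3NF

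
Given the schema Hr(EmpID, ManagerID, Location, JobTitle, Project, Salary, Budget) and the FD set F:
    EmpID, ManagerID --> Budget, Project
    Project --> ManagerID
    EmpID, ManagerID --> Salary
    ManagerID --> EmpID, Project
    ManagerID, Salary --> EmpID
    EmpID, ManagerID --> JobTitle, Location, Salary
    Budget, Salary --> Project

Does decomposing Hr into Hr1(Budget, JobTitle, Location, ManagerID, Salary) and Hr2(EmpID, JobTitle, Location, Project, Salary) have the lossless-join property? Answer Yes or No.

The shared attributes are {JobTitle, Location, Salary} and {JobTitle, Location, Salary}⁺ = {JobTitle, Location, Salary}.
Neither Hr1 nor Hr2 is contained in that closure, so the decomposition is lossy.

No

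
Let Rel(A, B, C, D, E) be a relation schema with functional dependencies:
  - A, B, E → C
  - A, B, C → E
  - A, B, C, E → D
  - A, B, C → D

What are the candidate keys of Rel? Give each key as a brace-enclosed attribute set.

{A, B} never appear on the right of any FD, so every key must include all of them.
{A, B, C}⁺ = {A, B, C, D, E} — all of the relation — so {A, B, C} is a candidate key.
{A, B, E}⁺ = {A, B, C, D, E} — all of the relation — so {A, B, E} is a candidate key.
These are minimal and exhaustive — every other superkey contains one of them.

{A, B, C}, {A, B, E}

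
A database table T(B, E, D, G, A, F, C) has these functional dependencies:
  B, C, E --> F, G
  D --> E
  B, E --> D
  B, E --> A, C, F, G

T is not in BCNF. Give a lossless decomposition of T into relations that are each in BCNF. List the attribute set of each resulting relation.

Candidate keys of the original relation: {B, D}, {B, E}.
Within {A, B, C, D, E, F, G}: {D}⁺ ∩ {A, B, C, D, E, F, G} = {D, E}, not the whole set, so D --> E violates BCNF; decompose into {D, E} and {A, B, C, D, F, G}.
{D, E} has no BCNF violation.
{A, B, C, D, F, G} has no BCNF violation.

{A, B, C, D, F, G}; {D, E}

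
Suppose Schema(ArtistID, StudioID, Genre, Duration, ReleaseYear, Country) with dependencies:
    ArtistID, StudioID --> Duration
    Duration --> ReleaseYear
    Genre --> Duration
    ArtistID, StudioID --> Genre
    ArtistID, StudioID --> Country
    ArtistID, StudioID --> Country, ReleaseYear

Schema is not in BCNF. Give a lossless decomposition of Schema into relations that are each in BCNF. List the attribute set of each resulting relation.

{ArtistID, Country, Genre, StudioID}; {Duration, Genre}; {Duration, ReleaseYear}

Candidate key of the original relation: {ArtistID, StudioID}.
Within {ArtistID, Country, Duration, Genre, ReleaseYear, StudioID}: {Duration}⁺ ∩ {ArtistID, Country, Duration, Genre, ReleaseYear, StudioID} = {Duration, ReleaseYear}, not the whole set, so Duration --> ReleaseYear violates BCNF; decompose into {Duration, ReleaseYear} and {ArtistID, Country, Duration, Genre, StudioID}.
{Duration, ReleaseYear} is in BCNF.
Within {ArtistID, Country, Duration, Genre, StudioID}: {Genre}⁺ ∩ {ArtistID, Country, Duration, Genre, StudioID} = {Duration, Genre}, not the whole set, so Genre --> Duration violates BCNF; decompose into {Duration, Genre} and {ArtistID, Country, Genre, StudioID}.
{Duration, Genre} is in BCNF.
{ArtistID, Country, Genre, StudioID} is in BCNF.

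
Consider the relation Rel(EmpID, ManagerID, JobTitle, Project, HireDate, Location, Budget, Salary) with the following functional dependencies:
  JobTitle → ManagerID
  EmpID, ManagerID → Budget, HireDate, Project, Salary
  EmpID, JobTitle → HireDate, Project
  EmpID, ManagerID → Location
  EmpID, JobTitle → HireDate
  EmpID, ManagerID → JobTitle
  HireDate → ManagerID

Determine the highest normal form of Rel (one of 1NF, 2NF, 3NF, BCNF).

Candidate keys: {EmpID, HireDate}, {EmpID, JobTitle}, {EmpID, ManagerID}. Prime attributes: {EmpID, HireDate, JobTitle, ManagerID}.
JobTitle → ManagerID: {JobTitle}⁺ = {JobTitle, ManagerID}, which is not all of the attributes, so the left side is not a superkey — BCNF is violated.
Its right-hand attributes {ManagerID} are all prime, as are those of every other non-superkey FD — the relation is in 3NF.

3NF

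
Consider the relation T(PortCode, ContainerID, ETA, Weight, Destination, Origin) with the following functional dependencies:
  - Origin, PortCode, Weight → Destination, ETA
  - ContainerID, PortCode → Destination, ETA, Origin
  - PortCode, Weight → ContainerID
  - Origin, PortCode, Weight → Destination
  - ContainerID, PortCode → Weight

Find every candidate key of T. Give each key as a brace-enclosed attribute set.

{PortCode} never appears on the right of any FD, so every key must include it.
{ContainerID, PortCode}⁺ = {ContainerID, Destination, ETA, Origin, PortCode, Weight}, which is every attribute, so {ContainerID, PortCode} is a candidate key.
{PortCode, Weight}⁺ = {ContainerID, Destination, ETA, Origin, PortCode, Weight}, which is every attribute, so {PortCode, Weight} is a candidate key.
These are minimal and exhaustive — every other superkey contains one of them.

{ContainerID, PortCode}, {PortCode, Weight}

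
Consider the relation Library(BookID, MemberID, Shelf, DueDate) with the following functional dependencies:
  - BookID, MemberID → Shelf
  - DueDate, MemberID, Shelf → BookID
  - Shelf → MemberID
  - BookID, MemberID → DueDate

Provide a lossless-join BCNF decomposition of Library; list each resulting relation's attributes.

Candidate keys of the original relation: {BookID, MemberID}, {BookID, Shelf}, {DueDate, Shelf}.
{BookID, DueDate, MemberID, Shelf}: {Shelf} determines {MemberID, Shelf} here but is not a superkey — split on Shelf → MemberID, giving {MemberID, Shelf} and {BookID, DueDate, Shelf}.
{MemberID, Shelf} is in BCNF.
{BookID, DueDate, Shelf} is in BCNF.

{BookID, DueDate, Shelf}; {MemberID, Shelf}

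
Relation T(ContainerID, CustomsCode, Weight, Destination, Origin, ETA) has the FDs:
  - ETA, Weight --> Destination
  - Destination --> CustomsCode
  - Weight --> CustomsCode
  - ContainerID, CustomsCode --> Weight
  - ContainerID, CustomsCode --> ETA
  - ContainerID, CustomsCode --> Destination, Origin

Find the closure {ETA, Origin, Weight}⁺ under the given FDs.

Start with {ETA, Origin, Weight}.
ETA, Weight --> Destination applies; add {Destination} → now {Destination, ETA, Origin, Weight}.
Destination --> CustomsCode applies; add {CustomsCode} → now {CustomsCode, Destination, ETA, Origin, Weight}.
No further FD applies.

{CustomsCode, Destination, ETA, Origin, Weight}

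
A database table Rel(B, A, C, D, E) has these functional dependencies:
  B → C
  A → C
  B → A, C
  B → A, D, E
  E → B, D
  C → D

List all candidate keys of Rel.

{B} is a candidate key since {B}⁺ = {A, B, C, D, E} covers every attribute.
{E} is a candidate key since {E}⁺ = {A, B, C, D, E} covers every attribute.
These are minimal and exhaustive — every other superkey contains one of them.

{B}, {E}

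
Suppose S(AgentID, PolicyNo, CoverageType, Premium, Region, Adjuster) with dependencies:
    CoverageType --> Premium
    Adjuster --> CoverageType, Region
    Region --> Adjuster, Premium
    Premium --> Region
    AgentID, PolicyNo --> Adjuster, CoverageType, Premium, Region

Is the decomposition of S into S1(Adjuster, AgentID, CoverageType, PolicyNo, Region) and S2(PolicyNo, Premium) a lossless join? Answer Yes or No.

The shared attributes are {PolicyNo} and {PolicyNo}⁺ = {PolicyNo}.
Neither S1 nor S2 is contained in that closure, so the decomposition is lossy.

No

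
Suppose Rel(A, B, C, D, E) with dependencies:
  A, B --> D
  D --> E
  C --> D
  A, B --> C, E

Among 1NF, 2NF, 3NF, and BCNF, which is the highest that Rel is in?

Candidate key: {A, B}. Prime attributes: {A, B}.
For D --> E we have {D}⁺ = {D, E}; {D} is not a superkey, so BCNF fails.
Because {E} is non-prime and the left side of D --> E is not a superkey, the relation is not in 3NF.
No proper subset of a key has a non-prime attribute in its closure, so there is no partial dependency; 2NF holds.

2NF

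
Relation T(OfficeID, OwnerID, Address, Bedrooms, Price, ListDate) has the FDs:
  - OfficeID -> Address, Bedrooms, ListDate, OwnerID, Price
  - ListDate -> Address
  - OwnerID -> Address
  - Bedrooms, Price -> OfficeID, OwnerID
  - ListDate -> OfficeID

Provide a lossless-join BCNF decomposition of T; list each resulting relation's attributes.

Candidate keys of the original relation: {Bedrooms, Price}, {ListDate}, {OfficeID}.
Within {Address, Bedrooms, ListDate, OfficeID, OwnerID, Price}: {OwnerID}⁺ ∩ {Address, Bedrooms, ListDate, OfficeID, OwnerID, Price} = {Address, OwnerID}, not the whole set, so OwnerID -> Address violates BCNF; decompose into {Address, OwnerID} and {Bedrooms, ListDate, OfficeID, OwnerID, Price}.
{Address, OwnerID} has no BCNF violation.
{Bedrooms, ListDate, OfficeID, OwnerID, Price} has no BCNF violation.

{Address, OwnerID}; {Bedrooms, ListDate, OfficeID, OwnerID, Price}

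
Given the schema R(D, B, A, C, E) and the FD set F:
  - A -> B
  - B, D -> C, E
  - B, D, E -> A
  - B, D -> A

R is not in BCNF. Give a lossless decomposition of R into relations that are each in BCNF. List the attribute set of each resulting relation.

Candidate keys of the original relation: {A, D}, {B, D}.
{A, B, C, D, E}: {A} determines {A, B} here but is not a superkey — split on A -> B, giving {A, B} and {A, C, D, E}.
{A, B} has no BCNF violation.
{A, C, D, E} has no BCNF violation.

{A, B}; {A, C, D, E}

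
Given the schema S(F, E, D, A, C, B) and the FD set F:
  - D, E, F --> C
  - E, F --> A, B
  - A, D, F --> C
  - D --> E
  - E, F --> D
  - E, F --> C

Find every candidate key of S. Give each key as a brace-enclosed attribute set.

{D, F}, {E, F}

Attributes never on any right-hand side: {F} — every candidate key must contain it.
{D, F}⁺ = {A, B, C, D, E, F}, which is every attribute, so {D, F} is a candidate key.
{E, F}⁺ = {A, B, C, D, E, F}, which is every attribute, so {E, F} is a candidate key.
Any other superkey properly contains one of these, so there are no further candidate keys.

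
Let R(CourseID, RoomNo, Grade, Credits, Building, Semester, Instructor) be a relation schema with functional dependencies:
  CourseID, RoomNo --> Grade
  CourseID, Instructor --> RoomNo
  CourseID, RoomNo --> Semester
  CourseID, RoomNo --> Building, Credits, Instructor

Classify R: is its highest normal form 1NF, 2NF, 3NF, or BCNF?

BCNF

Candidate keys: {CourseID, Instructor}, {CourseID, RoomNo}. Prime attributes: {CourseID, Instructor, RoomNo}.
Each dependency's left side is a superkey — BCNF holds.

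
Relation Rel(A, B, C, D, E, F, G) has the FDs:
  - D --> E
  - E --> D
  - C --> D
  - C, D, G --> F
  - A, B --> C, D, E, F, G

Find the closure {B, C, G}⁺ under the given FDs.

Start with {B, C, G}.
C --> D applies; add {D} → now {B, C, D, G}.
C, D, G --> F applies; add {F} → now {B, C, D, F, G}.
D --> E applies; add {E} → now {B, C, D, E, F, G}.
No further FD applies.

{B, C, D, E, F, G}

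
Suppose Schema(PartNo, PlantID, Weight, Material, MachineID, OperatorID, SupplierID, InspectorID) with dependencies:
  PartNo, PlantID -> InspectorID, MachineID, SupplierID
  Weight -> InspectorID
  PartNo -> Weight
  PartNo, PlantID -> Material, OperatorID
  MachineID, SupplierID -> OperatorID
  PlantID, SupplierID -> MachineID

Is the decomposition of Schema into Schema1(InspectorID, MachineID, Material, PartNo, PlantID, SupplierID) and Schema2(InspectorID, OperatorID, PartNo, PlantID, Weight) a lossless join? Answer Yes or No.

Yes

Common attributes: {InspectorID, PartNo, PlantID}; their closure is {InspectorID, MachineID, Material, OperatorID, PartNo, PlantID, SupplierID, Weight}.
This includes all of Schema1, so the common attributes are a superkey of Schema1 — the join is lossless.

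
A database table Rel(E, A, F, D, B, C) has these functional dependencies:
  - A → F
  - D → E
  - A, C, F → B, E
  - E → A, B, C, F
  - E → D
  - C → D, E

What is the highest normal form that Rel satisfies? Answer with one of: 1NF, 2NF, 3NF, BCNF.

2NF

Candidate keys: {C}, {D}, {E}. Prime attributes: {C, D, E}.
A → F: {A}⁺ = {A, F}, which is not all of the attributes, so the left side is not a superkey — BCNF is violated.
Because {F} is non-prime and the left side of A → F is not a superkey, the relation is not in 3NF.
All keys have size 1, which rules out partial dependencies — 2NF is satisfied.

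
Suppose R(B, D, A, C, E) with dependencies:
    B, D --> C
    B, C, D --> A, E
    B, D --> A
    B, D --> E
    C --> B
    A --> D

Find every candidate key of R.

Closure of {A, B} is {A, B, C, D, E}, the whole schema; {A, B} is a candidate key.
Closure of {A, C} is {A, B, C, D, E}, the whole schema; {A, C} is a candidate key.
Closure of {B, D} is {A, B, C, D, E}, the whole schema; {B, D} is a candidate key.
Closure of {C, D} is {A, B, C, D, E}, the whole schema; {C, D} is a candidate key.
Any other superkey properly contains one of these, so there are no further candidate keys.

{A, B}, {A, C}, {B, D}, {C, D}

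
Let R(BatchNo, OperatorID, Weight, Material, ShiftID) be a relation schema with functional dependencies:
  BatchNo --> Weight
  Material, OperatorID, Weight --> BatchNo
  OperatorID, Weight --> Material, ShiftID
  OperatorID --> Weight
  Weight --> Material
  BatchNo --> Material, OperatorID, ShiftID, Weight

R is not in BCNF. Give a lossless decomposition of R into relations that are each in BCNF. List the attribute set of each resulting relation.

{BatchNo, OperatorID, ShiftID, Weight}; {Material, Weight}

Candidate keys of the original relation: {BatchNo}, {OperatorID}.
Within {BatchNo, Material, OperatorID, ShiftID, Weight}: {Weight}⁺ ∩ {BatchNo, Material, OperatorID, ShiftID, Weight} = {Material, Weight}, not the whole set, so Weight --> Material violates BCNF; decompose into {Material, Weight} and {BatchNo, OperatorID, ShiftID, Weight}.
{Material, Weight} has no BCNF violation.
{BatchNo, OperatorID, ShiftID, Weight} has no BCNF violation.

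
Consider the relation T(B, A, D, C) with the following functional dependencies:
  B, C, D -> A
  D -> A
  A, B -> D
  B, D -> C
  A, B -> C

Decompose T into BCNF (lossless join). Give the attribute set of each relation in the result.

Candidate keys of the original relation: {A, B}, {B, D}.
Within {A, B, C, D}: {D}⁺ ∩ {A, B, C, D} = {A, D}, not the whole set, so D -> A violates BCNF; decompose into {A, D} and {B, C, D}.
{A, D} is in BCNF.
{B, C, D} is in BCNF.

{A, D}; {B, C, D}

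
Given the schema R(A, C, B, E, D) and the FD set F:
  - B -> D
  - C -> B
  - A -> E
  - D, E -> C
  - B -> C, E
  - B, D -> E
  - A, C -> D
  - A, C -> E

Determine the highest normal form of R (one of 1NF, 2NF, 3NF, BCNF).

1NF

Candidate keys: {A, B}, {A, C}, {A, D}. Prime attributes: {A, B, C, D}.
B -> D: {B}⁺ = {B, C, D, E}, which is not all of the attributes, so the left side is not a superkey — BCNF is violated.
A -> E determines the non-prime attribute {E} from a non-superkey — 3NF is violated.
{A} is a proper subset of the key {A, B}, and {A}⁺ contains the non-prime attribute {E} — a partial dependency, so 2NF is violated.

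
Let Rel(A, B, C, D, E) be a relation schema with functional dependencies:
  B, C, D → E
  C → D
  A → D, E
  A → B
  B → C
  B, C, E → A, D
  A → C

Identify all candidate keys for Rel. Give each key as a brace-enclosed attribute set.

{A} is a candidate key since {A}⁺ = {A, B, C, D, E} covers every attribute.
{B} is a candidate key since {B}⁺ = {A, B, C, D, E} covers every attribute.
These are minimal and exhaustive — every other superkey contains one of them.

{A}, {B}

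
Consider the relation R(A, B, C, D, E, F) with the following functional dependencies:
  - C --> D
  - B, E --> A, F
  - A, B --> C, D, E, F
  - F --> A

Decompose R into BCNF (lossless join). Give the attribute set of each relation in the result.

Candidate keys of the original relation: {A, B}, {B, E}, {B, F}.
Within {A, B, C, D, E, F}: {C}⁺ ∩ {A, B, C, D, E, F} = {C, D}, not the whole set, so C --> D violates BCNF; decompose into {C, D} and {A, B, C, E, F}.
{C, D} is in BCNF.
Within {A, B, C, E, F}: {F}⁺ ∩ {A, B, C, E, F} = {A, F}, not the whole set, so F --> A violates BCNF; decompose into {A, F} and {B, C, E, F}.
{A, F} is in BCNF.
{B, C, E, F} is in BCNF.

{A, F}; {B, C, E, F}; {C, D}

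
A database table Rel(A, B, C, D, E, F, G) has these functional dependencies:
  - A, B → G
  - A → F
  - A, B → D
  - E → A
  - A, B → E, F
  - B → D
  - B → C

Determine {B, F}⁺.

Start with {B, F}.
B → D applies; add {D} → now {B, D, F}.
B → C applies; add {C} → now {B, C, D, F}.
No further FD applies.

{B, C, D, F}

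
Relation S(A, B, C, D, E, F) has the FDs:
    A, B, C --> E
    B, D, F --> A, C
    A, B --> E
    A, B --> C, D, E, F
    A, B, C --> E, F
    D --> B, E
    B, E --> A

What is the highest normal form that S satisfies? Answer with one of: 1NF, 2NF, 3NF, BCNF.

Candidate keys: {A, B}, {B, E}, {D}. Prime attributes: {A, B, D, E}.
Every FD has a superkey on the left, so the relation is in BCNF.

BCNF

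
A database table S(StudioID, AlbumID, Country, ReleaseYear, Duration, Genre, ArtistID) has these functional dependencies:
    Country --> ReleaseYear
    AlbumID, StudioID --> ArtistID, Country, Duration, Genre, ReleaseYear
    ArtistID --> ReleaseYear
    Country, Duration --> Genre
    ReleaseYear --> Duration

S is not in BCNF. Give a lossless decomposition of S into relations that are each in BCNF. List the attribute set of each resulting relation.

Candidate key of the original relation: {AlbumID, StudioID}.
Within {AlbumID, ArtistID, Country, Duration, Genre, ReleaseYear, StudioID}: {Country}⁺ ∩ {AlbumID, ArtistID, Country, Duration, Genre, ReleaseYear, StudioID} = {Country, Duration, Genre, ReleaseYear}, not the whole set, so Country --> Duration, Genre, ReleaseYear violates BCNF; decompose into {Country, Duration, Genre, ReleaseYear} and {AlbumID, ArtistID, Country, StudioID}.
Within {Country, Duration, Genre, ReleaseYear}: {ReleaseYear}⁺ ∩ {Country, Duration, Genre, ReleaseYear} = {Duration, ReleaseYear}, not the whole set, so ReleaseYear --> Duration violates BCNF; decompose into {Duration, ReleaseYear} and {Country, Genre, ReleaseYear}.
{Duration, ReleaseYear} is in BCNF.
{Country, Genre, ReleaseYear} is in BCNF.
{AlbumID, ArtistID, Country, StudioID} is in BCNF.

{AlbumID, ArtistID, Country, StudioID}; {Country, Genre, ReleaseYear}; {Duration, ReleaseYear}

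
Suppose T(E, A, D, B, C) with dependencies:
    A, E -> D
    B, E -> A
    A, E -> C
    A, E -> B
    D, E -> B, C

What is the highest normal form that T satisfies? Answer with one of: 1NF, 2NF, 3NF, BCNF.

BCNF

Candidate keys: {A, E}, {B, E}, {D, E}. Prime attributes: {A, B, D, E}.
Every FD has a superkey on the left, so the relation is in BCNF.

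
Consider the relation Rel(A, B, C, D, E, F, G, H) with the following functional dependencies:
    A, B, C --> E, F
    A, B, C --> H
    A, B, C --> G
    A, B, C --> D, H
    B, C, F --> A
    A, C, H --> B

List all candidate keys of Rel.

{C} never appears on the right of any FD, so every key must include it.
Closure of {A, B, C} is {A, B, C, D, E, F, G, H}, the whole schema; {A, B, C} is a candidate key.
Closure of {A, C, H} is {A, B, C, D, E, F, G, H}, the whole schema; {A, C, H} is a candidate key.
Closure of {B, C, F} is {A, B, C, D, E, F, G, H}, the whole schema; {B, C, F} is a candidate key.
These are minimal and exhaustive — every other superkey contains one of them.

{A, B, C}, {A, C, H}, {B, C, F}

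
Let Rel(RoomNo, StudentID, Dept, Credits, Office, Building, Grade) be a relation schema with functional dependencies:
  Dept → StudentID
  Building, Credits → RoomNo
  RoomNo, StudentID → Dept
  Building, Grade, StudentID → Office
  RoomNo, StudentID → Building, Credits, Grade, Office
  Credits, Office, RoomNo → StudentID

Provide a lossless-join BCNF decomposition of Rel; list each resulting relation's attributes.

{Building, Credits, Dept, Grade}; {Building, Credits, RoomNo}; {Building, Dept, Grade, Office}; {Dept, StudentID}

Candidate keys of the original relation: {Building, Credits, Dept}, {Building, Credits, Office}, {Building, Credits, StudentID}, {Credits, Office, RoomNo}, {Dept, RoomNo}, {RoomNo, StudentID}.
Within {Building, Credits, Dept, Grade, Office, RoomNo, StudentID}: {Dept}⁺ ∩ {Building, Credits, Dept, Grade, Office, RoomNo, StudentID} = {Dept, StudentID}, not the whole set, so Dept → StudentID violates BCNF; decompose into {Dept, StudentID} and {Building, Credits, Dept, Grade, Office, RoomNo}.
{Dept, StudentID}: every determinant is a superkey — BCNF.
Within {Building, Credits, Dept, Grade, Office, RoomNo}: {Building, Credits}⁺ ∩ {Building, Credits, Dept, Grade, Office, RoomNo} = {Building, Credits, RoomNo}, not the whole set, so Building, Credits → RoomNo violates BCNF; decompose into {Building, Credits, RoomNo} and {Building, Credits, Dept, Grade, Office}.
{Building, Credits, RoomNo}: every determinant is a superkey — BCNF.
Within {Building, Credits, Dept, Grade, Office}: {Building, Dept, Grade}⁺ ∩ {Building, Credits, Dept, Grade, Office} = {Building, Dept, Grade, Office}, not the whole set, so Building, Dept, Grade → Office violates BCNF; decompose into {Building, Dept, Grade, Office} and {Building, Credits, Dept, Grade}.
{Building, Dept, Grade, Office}: every determinant is a superkey — BCNF.
{Building, Credits, Dept, Grade}: every determinant is a superkey — BCNF.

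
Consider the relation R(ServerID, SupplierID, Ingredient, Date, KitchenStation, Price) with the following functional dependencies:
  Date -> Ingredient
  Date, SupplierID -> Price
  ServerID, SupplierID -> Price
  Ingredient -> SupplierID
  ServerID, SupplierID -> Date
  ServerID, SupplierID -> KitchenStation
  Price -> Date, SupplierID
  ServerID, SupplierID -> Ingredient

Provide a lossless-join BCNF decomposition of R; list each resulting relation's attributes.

Candidate keys of the original relation: {Date, ServerID}, {Ingredient, ServerID}, {Price, ServerID}, {ServerID, SupplierID}.
Within {Date, Ingredient, KitchenStation, Price, ServerID, SupplierID}: {Date}⁺ ∩ {Date, Ingredient, KitchenStation, Price, ServerID, SupplierID} = {Date, Ingredient, Price, SupplierID}, not the whole set, so Date -> Ingredient, Price, SupplierID violates BCNF; decompose into {Date, Ingredient, Price, SupplierID} and {Date, KitchenStation, ServerID}.
Within {Date, Ingredient, Price, SupplierID}: {Ingredient}⁺ ∩ {Date, Ingredient, Price, SupplierID} = {Ingredient, SupplierID}, not the whole set, so Ingredient -> SupplierID violates BCNF; decompose into {Ingredient, SupplierID} and {Date, Ingredient, Price}.
{Ingredient, SupplierID}: every determinant is a superkey — BCNF.
{Date, Ingredient, Price}: every determinant is a superkey — BCNF.
{Date, KitchenStation, ServerID}: every determinant is a superkey — BCNF.

{Date, Ingredient, Price}; {Date, KitchenStation, ServerID}; {Ingredient, SupplierID}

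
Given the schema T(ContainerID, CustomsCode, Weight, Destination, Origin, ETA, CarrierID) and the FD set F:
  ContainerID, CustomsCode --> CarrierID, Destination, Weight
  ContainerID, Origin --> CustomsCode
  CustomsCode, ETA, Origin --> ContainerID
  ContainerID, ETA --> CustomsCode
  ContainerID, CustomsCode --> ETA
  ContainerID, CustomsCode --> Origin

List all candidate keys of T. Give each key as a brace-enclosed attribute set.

{ContainerID, CustomsCode} is a candidate key since {ContainerID, CustomsCode}⁺ = {CarrierID, ContainerID, CustomsCode, Destination, ETA, Origin, Weight} covers every attribute.
{ContainerID, ETA} is a candidate key since {ContainerID, ETA}⁺ = {CarrierID, ContainerID, CustomsCode, Destination, ETA, Origin, Weight} covers every attribute.
{ContainerID, Origin} is a candidate key since {ContainerID, Origin}⁺ = {CarrierID, ContainerID, CustomsCode, Destination, ETA, Origin, Weight} covers every attribute.
{CustomsCode, ETA, Origin} is a candidate key since {CustomsCode, ETA, Origin}⁺ = {CarrierID, ContainerID, CustomsCode, Destination, ETA, Origin, Weight} covers every attribute.
These are minimal and exhaustive — every other superkey contains one of them.

{ContainerID, CustomsCode}, {ContainerID, ETA}, {ContainerID, Origin}, {CustomsCode, ETA, Origin}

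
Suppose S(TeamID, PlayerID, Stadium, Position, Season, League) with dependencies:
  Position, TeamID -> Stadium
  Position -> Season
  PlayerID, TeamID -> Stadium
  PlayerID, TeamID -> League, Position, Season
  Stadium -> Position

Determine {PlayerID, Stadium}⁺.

{PlayerID, Position, Season, Stadium}

Start with {PlayerID, Stadium}.
Stadium -> Position applies; add {Position} → now {PlayerID, Position, Stadium}.
Position -> Season applies; add {Season} → now {PlayerID, Position, Season, Stadium}.
No further FD applies.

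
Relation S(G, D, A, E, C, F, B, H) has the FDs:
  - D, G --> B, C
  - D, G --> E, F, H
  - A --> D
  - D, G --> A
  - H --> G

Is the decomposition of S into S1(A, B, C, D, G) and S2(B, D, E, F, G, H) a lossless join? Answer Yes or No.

The shared attributes are {B, D, G} and {B, D, G}⁺ = {A, B, C, D, E, F, G, H}.
S1 is contained in that closure, so S1 ∩ S2 --> S1 holds and the join is lossless.

Yes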